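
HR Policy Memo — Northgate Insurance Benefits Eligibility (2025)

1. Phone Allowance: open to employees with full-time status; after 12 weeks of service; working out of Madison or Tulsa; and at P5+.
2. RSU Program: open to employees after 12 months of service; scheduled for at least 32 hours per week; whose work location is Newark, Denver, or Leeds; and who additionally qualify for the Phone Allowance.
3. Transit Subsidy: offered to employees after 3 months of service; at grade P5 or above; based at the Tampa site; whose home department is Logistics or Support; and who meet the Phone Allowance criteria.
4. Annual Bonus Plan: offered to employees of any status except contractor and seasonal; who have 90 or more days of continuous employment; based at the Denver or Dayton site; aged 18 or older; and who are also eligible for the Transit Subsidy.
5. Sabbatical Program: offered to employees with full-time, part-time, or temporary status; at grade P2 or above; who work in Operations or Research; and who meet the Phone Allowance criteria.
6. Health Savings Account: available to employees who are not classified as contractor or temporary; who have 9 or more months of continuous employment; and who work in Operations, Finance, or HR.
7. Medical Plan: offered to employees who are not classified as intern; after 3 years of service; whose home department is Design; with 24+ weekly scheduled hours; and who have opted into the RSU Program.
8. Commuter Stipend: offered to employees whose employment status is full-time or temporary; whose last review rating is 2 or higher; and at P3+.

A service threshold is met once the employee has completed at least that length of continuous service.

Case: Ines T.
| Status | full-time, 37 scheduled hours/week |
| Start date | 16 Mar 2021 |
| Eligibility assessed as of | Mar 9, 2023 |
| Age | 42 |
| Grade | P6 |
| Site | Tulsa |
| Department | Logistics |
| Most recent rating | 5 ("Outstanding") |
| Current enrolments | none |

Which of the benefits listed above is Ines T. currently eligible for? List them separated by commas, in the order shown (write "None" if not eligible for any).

Service from 16 Mar 2021 to Mar 9, 2023: 723 days.
Phone Allowance — status full-time ✓; service 723 days ≥ 12 weeks (≈84 days) ✓; site Tulsa ✓; grade P6 ≥ P5 ✓ → eligible.
RSU Program — service 723 days ≥ 12 months (≈360 days) ✓; 37 hrs/wk ≥ 32 ✓; site Tulsa ✗ (not Newark, Denver, or Leeds) → not eligible.
Transit Subsidy — service 723 days ≥ 3 months (≈90 days) ✓; grade P6 ≥ P5 ✓; site Tulsa ✗ (not Tampa) → not eligible.
Annual Bonus Plan — status full-time ✓ (not excluded); service 723 days ≥ 90 days ✓; site Tulsa ✗ (not Denver or Dayton) → not eligible.
Sabbatical Program — status full-time ✓; grade P6 ≥ P2 ✓; dept Logistics ✗ → not eligible.
Health Savings Account — status full-time ✓ (not excluded); service 723 days ≥ 9 months (≈270 days) ✓; dept Logistics ✗ → not eligible.
Medical Plan — status full-time ✓ (not excluded); service 723 days < 3 years (≈1095 days) ✗ → not eligible.
Commuter Stipend — status full-time ✓; rating 5 ≥ 2 ✓; grade P6 ≥ P3 ✓ → eligible.

Phone Allowance, Commuter Stipend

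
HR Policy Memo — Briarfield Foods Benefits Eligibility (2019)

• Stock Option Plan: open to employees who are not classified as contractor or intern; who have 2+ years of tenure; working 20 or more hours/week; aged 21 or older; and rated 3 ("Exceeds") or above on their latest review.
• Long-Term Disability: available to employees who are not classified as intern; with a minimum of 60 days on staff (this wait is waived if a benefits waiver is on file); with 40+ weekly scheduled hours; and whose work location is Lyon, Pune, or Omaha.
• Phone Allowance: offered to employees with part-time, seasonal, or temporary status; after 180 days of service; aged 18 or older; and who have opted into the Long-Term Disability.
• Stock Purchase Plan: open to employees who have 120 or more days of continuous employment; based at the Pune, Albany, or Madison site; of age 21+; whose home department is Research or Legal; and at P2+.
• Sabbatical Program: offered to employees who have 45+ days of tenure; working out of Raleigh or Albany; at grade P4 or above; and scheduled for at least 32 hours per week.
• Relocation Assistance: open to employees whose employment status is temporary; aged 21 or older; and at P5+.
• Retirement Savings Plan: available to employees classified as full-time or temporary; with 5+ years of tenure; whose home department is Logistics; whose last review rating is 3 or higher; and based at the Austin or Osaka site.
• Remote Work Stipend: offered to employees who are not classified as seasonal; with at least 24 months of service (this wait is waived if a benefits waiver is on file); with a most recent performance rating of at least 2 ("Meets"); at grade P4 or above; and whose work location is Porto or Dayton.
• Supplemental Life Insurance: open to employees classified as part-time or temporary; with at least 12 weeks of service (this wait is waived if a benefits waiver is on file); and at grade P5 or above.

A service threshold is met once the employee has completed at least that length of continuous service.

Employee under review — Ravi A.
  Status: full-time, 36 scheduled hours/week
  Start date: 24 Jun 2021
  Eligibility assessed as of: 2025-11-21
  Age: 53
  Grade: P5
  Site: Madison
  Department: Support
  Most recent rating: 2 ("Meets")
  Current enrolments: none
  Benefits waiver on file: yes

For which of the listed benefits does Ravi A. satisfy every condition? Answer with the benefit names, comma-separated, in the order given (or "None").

Service from 24 Jun 2021 to 2025-11-21: 1611 days.
Stock Option Plan — status full-time ✓ (not excluded); service 1611 days ≥ 2 years (≈730 days) ✓; 36 hrs/wk ≥ 20 ✓; age 53 ≥ 21 ✓; rating 2 < 3 ✗ → not eligible.
Long-Term Disability — status full-time ✓ (not excluded); benefits waiver on file ✓; 36 hrs/wk < 40 ✗ → not eligible.
Phone Allowance — status full-time ✗ (requires part-time, seasonal, or temporary) → not eligible.
Stock Purchase Plan — service 1611 days ≥ 120 days ✓; site Madison ✓; age 53 ≥ 21 ✓; dept Support ✗ → not eligible.
Sabbatical Program — service 1611 days ≥ 45 days ✓; site Madison ✗ (not Raleigh or Albany) → not eligible.
Relocation Assistance — status full-time ✗ (requires temporary) → not eligible.
Retirement Savings Plan — status full-time ✓; service 1611 days < 5 years (≈1825 days) ✗ → not eligible.
Remote Work Stipend — status full-time ✓ (not excluded); benefits waiver on file ✓; rating 2 ≥ 2 ✓; grade P5 ≥ P4 ✓; site Madison ✗ (not Porto or Dayton) → not eligible.
Supplemental Life Insurance — status full-time ✗ (requires part-time or temporary) → not eligible.

None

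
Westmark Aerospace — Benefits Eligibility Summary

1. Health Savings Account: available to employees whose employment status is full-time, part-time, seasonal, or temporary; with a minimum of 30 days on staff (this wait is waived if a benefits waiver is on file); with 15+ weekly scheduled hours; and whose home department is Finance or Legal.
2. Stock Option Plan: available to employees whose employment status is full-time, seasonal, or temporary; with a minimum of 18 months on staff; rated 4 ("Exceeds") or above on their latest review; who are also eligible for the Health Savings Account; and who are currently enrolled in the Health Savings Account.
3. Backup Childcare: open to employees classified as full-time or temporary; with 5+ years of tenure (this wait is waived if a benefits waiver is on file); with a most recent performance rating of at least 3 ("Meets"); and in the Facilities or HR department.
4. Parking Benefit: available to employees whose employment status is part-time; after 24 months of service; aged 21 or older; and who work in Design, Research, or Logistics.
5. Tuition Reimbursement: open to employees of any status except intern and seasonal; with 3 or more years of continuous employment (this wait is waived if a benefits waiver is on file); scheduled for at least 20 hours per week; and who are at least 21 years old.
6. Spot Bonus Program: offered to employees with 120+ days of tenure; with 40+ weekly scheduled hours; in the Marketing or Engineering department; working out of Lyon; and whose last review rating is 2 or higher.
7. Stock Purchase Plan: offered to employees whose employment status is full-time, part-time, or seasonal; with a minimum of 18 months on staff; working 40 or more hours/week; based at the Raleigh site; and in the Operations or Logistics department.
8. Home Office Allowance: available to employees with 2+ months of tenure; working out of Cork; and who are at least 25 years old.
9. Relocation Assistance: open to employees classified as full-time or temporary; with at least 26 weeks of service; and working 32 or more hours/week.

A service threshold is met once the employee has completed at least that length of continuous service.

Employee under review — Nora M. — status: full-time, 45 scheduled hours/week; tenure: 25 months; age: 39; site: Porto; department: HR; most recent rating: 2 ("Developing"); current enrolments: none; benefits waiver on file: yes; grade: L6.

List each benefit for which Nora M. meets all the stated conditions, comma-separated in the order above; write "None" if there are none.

Tuition Reimbursement, Relocation Assistance

Health Savings Account — status full-time ✓; benefits waiver on file ✓; 45 hrs/wk ≥ 15 ✓; dept HR ✗ → not eligible.
Stock Option Plan — status full-time ✓; service 25 months ≥ 18 months ✓; rating 2 < 4 ✗ → not eligible.
Backup Childcare — status full-time ✓; benefits waiver on file ✓; rating 2 < 3 ✗ → not eligible.
Parking Benefit — status full-time ✗ (requires part-time) → not eligible.
Tuition Reimbursement — status full-time ✓ (not excluded); benefits waiver on file ✓; 45 hrs/wk ≥ 20 ✓; age 39 ≥ 21 ✓ → eligible.
Spot Bonus Program — service 25 months ≥ 120 days ✓; 45 hrs/wk ≥ 40 ✓; dept HR ✗ → not eligible.
Stock Purchase Plan — status full-time ✓; service 25 months ≥ 18 months ✓; 45 hrs/wk ≥ 40 ✓; site Porto ✗ (not Raleigh) → not eligible.
Home Office Allowance — service 25 months ≥ 2 months ✓; site Porto ✗ (not Cork) → not eligible.
Relocation Assistance — status full-time ✓; service 25 months ≥ 26 weeks (≈182 days) ✓; 45 hrs/wk ≥ 32 ✓ → eligible.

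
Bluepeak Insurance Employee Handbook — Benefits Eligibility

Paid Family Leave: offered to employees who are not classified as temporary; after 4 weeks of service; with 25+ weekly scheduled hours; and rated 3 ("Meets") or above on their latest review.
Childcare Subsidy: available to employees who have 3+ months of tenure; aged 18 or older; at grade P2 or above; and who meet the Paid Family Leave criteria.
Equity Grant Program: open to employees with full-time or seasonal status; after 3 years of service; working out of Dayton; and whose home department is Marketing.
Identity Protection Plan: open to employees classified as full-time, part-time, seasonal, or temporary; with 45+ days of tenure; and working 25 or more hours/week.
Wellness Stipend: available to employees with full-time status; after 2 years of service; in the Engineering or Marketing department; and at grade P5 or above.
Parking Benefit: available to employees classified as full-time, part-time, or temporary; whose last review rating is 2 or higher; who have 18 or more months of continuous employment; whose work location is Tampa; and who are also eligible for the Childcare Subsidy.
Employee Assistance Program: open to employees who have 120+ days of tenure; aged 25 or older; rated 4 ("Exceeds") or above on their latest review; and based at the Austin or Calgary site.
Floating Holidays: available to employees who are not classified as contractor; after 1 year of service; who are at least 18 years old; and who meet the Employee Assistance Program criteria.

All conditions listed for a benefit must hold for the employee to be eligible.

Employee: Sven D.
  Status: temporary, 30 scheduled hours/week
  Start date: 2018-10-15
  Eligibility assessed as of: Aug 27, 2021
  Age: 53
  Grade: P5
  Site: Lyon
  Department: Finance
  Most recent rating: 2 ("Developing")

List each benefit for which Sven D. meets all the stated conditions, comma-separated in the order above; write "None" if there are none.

Identity Protection Plan

Service from 2018-10-15 to Aug 27, 2021: 1047 days.
Paid Family Leave — status temporary ✗ (excluded) → not eligible.
Childcare Subsidy — service 1047 days ≥ 3 months (≈90 days) ✓; age 53 ≥ 18 ✓; grade P5 ≥ P2 ✓; not eligible for Paid Family Leave ✗ → not eligible.
Equity Grant Program — status temporary ✗ (requires full-time or seasonal) → not eligible.
Identity Protection Plan — status temporary ✓; service 1047 days ≥ 45 days ✓; 30 hrs/wk ≥ 25 ✓ → eligible.
Wellness Stipend — status temporary ✗ (requires full-time) → not eligible.
Parking Benefit — status temporary ✓; rating 2 ≥ 2 ✓; service 1047 days ≥ 18 months (≈540 days) ✓; site Lyon ✗ (not Tampa) → not eligible.
Employee Assistance Program — service 1047 days ≥ 120 days ✓; age 53 ≥ 25 ✓; rating 2 < 4 ✗ → not eligible.
Floating Holidays — status temporary ✓ (not excluded); service 1047 days ≥ 1 year (≈365 days) ✓; age 53 ≥ 18 ✓; not eligible for Employee Assistance Program ✗ → not eligible.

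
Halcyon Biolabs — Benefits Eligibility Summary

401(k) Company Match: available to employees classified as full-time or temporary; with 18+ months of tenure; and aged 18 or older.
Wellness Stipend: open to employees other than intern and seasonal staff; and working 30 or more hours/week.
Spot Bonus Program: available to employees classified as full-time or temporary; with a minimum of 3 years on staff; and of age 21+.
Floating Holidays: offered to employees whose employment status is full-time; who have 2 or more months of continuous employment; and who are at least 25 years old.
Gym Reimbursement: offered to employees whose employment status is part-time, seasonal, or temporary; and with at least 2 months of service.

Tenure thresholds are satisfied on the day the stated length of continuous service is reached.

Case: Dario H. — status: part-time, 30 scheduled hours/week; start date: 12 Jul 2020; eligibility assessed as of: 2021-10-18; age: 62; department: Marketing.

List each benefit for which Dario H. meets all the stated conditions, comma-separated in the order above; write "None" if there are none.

Service from 12 Jul 2020 to 2021-10-18: 463 days.
401(k) Company Match — status part-time ✗ (requires full-time or temporary) → not eligible.
Wellness Stipend — status part-time ✓ (not excluded); 30 hrs/wk ≥ 30 ✓ → eligible.
Spot Bonus Program — status part-time ✗ (requires full-time or temporary) → not eligible.
Floating Holidays — status part-time ✗ (requires full-time) → not eligible.
Gym Reimbursement — status part-time ✓; service 463 days ≥ 2 months (≈60 days) ✓ → eligible.

Wellness Stipend, Gym Reimbursement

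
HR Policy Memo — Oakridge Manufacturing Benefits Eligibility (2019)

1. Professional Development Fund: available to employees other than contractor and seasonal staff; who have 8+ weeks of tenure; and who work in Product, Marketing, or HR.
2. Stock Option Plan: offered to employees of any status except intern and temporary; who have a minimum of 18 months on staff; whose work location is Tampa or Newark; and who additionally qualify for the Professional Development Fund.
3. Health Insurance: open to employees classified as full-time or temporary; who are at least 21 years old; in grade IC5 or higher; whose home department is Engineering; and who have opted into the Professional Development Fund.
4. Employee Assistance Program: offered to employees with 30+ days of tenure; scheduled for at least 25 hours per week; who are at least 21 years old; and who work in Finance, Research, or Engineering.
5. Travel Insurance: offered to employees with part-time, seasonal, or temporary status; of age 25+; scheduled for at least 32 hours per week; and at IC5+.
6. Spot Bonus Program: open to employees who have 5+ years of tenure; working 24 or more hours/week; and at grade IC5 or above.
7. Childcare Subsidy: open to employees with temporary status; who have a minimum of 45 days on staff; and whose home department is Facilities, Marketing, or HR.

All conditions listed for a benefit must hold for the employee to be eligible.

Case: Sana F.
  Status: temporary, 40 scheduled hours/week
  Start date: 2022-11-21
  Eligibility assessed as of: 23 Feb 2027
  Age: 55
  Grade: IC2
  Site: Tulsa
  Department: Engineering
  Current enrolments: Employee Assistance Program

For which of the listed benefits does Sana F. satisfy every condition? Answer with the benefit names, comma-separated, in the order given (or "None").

Service from 2022-11-21 to 23 Feb 2027: 1555 days.
Professional Development Fund — status temporary ✓ (not excluded); service 1555 days ≥ 8 weeks (≈56 days) ✓; dept Engineering ✗ → not eligible.
Stock Option Plan — status temporary ✗ (excluded) → not eligible.
Health Insurance — status temporary ✓; age 55 ≥ 21 ✓; grade IC2 < IC5 ✗ → not eligible.
Employee Assistance Program — service 1555 days ≥ 30 days ✓; 40 hrs/wk ≥ 25 ✓; age 55 ≥ 21 ✓; dept Engineering ✓ → eligible.
Travel Insurance — status temporary ✓; age 55 ≥ 25 ✓; 40 hrs/wk ≥ 32 ✓; grade IC2 < IC5 ✗ → not eligible.
Spot Bonus Program — service 1555 days < 5 years (≈1825 days) ✗ → not eligible.
Childcare Subsidy — status temporary ✓; service 1555 days ≥ 45 days ✓; dept Engineering ✗ → not eligible.

Employee Assistance Program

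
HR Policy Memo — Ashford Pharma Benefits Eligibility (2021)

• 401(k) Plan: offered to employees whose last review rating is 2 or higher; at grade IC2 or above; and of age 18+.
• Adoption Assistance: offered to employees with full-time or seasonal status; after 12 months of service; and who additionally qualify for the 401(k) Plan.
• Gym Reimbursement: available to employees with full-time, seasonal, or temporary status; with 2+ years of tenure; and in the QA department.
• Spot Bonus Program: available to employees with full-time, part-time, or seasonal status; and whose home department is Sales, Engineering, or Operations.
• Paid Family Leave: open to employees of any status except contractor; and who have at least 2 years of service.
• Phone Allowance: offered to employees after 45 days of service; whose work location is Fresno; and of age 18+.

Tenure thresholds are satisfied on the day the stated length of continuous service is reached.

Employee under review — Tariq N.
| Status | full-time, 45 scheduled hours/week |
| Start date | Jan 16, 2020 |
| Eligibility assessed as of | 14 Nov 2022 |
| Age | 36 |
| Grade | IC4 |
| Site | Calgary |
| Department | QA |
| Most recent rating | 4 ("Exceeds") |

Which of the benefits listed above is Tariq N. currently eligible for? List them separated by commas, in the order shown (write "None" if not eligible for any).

401(k) Plan, Adoption Assistance, Gym Reimbursement, Paid Family Leave

Service from Jan 16, 2020 to 14 Nov 2022: 1033 days.
401(k) Plan — rating 4 ≥ 2 ✓; grade IC4 ≥ IC2 ✓; age 36 ≥ 18 ✓ → eligible.
Adoption Assistance — status full-time ✓; service 1033 days ≥ 12 months (≈360 days) ✓; eligible for 401(k) Plan ✓ → eligible.
Gym Reimbursement — status full-time ✓; service 1033 days ≥ 2 years (≈730 days) ✓; dept QA ✓ → eligible.
Spot Bonus Program — status full-time ✓; dept QA ✗ → not eligible.
Paid Family Leave — status full-time ✓ (not excluded); service 1033 days ≥ 2 years (≈730 days) ✓ → eligible.
Phone Allowance — service 1033 days ≥ 45 days ✓; site Calgary ✗ (not Fresno) → not eligible.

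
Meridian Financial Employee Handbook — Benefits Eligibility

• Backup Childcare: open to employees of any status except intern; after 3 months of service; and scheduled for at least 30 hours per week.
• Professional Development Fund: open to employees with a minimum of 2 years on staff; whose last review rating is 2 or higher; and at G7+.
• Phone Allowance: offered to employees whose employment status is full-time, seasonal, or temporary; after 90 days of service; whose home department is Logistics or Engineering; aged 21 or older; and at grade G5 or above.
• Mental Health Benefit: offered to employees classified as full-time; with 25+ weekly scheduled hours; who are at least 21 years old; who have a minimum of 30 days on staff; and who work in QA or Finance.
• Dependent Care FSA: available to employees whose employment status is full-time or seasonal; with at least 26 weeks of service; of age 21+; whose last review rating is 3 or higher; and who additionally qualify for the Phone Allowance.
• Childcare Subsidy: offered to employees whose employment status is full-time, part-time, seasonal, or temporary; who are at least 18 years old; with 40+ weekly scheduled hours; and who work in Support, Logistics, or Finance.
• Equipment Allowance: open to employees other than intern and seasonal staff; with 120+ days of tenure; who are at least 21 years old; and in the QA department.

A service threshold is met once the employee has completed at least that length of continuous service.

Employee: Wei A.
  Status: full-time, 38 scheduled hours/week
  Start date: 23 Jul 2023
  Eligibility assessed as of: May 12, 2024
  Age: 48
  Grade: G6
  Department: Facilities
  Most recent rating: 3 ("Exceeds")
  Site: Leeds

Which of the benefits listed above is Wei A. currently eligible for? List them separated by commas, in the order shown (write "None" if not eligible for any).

Service from 23 Jul 2023 to May 12, 2024: 294 days.
Backup Childcare — status full-time ✓ (not excluded); service 294 days ≥ 3 months (≈90 days) ✓; 38 hrs/wk ≥ 30 ✓ → eligible.
Professional Development Fund — service 294 days < 2 years (≈730 days) ✗ → not eligible.
Phone Allowance — status full-time ✓; service 294 days ≥ 90 days ✓; dept Facilities ✗ → not eligible.
Mental Health Benefit — status full-time ✓; 38 hrs/wk ≥ 25 ✓; age 48 ≥ 21 ✓; service 294 days ≥ 30 days ✓; dept Facilities ✗ → not eligible.
Dependent Care FSA — status full-time ✓; service 294 days ≥ 26 weeks (≈182 days) ✓; age 48 ≥ 21 ✓; rating 3 ≥ 3 ✓; not eligible for Phone Allowance ✗ → not eligible.
Childcare Subsidy — status full-time ✓; age 48 ≥ 18 ✓; 38 hrs/wk < 40 ✗ → not eligible.
Equipment Allowance — status full-time ✓ (not excluded); service 294 days ≥ 120 days ✓; age 48 ≥ 21 ✓; dept Facilities ✗ → not eligible.

Backup Childcare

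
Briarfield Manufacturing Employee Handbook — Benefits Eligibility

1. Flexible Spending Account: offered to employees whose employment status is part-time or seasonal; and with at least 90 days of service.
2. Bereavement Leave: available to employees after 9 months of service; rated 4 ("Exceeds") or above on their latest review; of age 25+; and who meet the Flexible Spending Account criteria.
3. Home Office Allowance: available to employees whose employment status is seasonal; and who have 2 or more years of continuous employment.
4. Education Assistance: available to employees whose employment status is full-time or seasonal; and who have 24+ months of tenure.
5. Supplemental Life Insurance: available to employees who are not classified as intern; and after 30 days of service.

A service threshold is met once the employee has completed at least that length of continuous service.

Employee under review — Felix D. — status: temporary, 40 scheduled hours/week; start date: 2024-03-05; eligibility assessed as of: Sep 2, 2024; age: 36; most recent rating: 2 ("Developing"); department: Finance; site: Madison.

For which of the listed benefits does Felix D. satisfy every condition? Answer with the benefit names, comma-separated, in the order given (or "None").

Service from 2024-03-05 to Sep 2, 2024: 181 days.
Flexible Spending Account — status temporary ✗ (requires part-time or seasonal) → not eligible.
Bereavement Leave — service 181 days < 9 months (≈270 days) ✗ → not eligible.
Home Office Allowance — status temporary ✗ (requires seasonal) → not eligible.
Education Assistance — status temporary ✗ (requires full-time or seasonal) → not eligible.
Supplemental Life Insurance — status temporary ✓ (not excluded); service 181 days ≥ 30 days ✓ → eligible.

Supplemental Life Insurance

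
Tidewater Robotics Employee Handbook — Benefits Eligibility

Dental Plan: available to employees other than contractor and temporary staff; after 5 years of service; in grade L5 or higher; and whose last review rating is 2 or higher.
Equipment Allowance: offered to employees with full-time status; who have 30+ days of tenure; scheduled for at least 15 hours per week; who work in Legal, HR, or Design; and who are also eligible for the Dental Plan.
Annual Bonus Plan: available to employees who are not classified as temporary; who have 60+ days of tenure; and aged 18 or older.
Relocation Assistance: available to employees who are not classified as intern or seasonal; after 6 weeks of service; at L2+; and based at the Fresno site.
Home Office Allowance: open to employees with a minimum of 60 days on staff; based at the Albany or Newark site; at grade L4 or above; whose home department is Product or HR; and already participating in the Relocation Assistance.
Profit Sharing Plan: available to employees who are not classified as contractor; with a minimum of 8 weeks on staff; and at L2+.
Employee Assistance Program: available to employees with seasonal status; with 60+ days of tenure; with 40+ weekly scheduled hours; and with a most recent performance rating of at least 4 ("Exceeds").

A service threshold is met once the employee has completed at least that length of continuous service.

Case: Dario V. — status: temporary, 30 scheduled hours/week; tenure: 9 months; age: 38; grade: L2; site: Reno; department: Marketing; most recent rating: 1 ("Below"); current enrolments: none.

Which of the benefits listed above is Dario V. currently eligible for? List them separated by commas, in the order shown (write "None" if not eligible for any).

Dental Plan — status temporary ✗ (excluded) → not eligible.
Equipment Allowance — status temporary ✗ (requires full-time) → not eligible.
Annual Bonus Plan — status temporary ✗ (excluded) → not eligible.
Relocation Assistance — status temporary ✓ (not excluded); service 9 months ≥ 6 weeks (≈42 days) ✓; grade L2 ≥ L2 ✓; site Reno ✗ (not Fresno) → not eligible.
Home Office Allowance — service 9 months ≥ 60 days ✓; site Reno ✗ (not Albany or Newark) → not eligible.
Profit Sharing Plan — status temporary ✓ (not excluded); service 9 months ≥ 8 weeks (≈56 days) ✓; grade L2 ≥ L2 ✓ → eligible.
Employee Assistance Program — status temporary ✗ (requires seasonal) → not eligible.

Profit Sharing Plan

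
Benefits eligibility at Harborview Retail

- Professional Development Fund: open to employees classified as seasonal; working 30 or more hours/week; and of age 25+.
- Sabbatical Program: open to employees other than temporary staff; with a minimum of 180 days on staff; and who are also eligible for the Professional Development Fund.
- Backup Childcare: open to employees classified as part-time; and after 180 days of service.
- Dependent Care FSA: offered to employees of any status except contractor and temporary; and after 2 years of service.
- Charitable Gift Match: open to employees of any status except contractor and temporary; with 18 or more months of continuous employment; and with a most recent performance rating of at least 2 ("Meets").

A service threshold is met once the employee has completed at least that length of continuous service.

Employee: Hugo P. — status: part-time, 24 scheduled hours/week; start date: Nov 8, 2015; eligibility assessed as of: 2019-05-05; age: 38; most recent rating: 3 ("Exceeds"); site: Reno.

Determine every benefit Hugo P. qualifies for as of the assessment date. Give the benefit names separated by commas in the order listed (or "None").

Backup Childcare, Dependent Care FSA, Charitable Gift Match

Service from Nov 8, 2015 to 2019-05-05: 1274 days.
Professional Development Fund — status part-time ✗ (requires seasonal) → not eligible.
Sabbatical Program — status part-time ✓ (not excluded); service 1274 days ≥ 180 days ✓; not eligible for Professional Development Fund ✗ → not eligible.
Backup Childcare — status part-time ✓; service 1274 days ≥ 180 days ✓ → eligible.
Dependent Care FSA — status part-time ✓ (not excluded); service 1274 days ≥ 2 years (≈730 days) ✓ → eligible.
Charitable Gift Match — status part-time ✓ (not excluded); service 1274 days ≥ 18 months (≈540 days) ✓; rating 3 ≥ 2 ✓ → eligible.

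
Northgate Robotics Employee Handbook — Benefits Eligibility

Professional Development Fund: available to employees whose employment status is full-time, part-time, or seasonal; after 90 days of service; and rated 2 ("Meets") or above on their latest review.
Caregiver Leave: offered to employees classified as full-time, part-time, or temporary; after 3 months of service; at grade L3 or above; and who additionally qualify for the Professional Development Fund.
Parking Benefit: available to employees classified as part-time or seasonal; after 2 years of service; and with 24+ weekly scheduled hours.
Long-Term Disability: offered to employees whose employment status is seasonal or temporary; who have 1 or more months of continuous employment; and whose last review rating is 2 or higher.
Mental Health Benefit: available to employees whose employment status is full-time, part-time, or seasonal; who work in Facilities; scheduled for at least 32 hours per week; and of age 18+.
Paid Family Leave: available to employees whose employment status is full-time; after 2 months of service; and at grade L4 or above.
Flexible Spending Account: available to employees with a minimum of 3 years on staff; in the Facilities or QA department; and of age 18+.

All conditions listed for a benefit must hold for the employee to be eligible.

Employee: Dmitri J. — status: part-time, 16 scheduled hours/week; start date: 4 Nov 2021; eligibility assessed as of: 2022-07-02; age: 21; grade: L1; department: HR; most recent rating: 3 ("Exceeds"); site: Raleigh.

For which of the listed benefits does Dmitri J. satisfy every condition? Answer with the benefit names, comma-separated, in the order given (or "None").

Service from 4 Nov 2021 to 2022-07-02: 240 days.
Professional Development Fund — status part-time ✓; service 240 days ≥ 90 days ✓; rating 3 ≥ 2 ✓ → eligible.
Caregiver Leave — status part-time ✓; service 240 days ≥ 3 months (≈90 days) ✓; grade L1 < L3 ✗ → not eligible.
Parking Benefit — status part-time ✓; service 240 days < 2 years (≈730 days) ✗ → not eligible.
Long-Term Disability — status part-time ✗ (requires seasonal or temporary) → not eligible.
Mental Health Benefit — status part-time ✓; dept HR ✗ → not eligible.
Paid Family Leave — status part-time ✗ (requires full-time) → not eligible.
Flexible Spending Account — service 240 days < 3 years (≈1095 days) ✗ → not eligible.

Professional Development Fund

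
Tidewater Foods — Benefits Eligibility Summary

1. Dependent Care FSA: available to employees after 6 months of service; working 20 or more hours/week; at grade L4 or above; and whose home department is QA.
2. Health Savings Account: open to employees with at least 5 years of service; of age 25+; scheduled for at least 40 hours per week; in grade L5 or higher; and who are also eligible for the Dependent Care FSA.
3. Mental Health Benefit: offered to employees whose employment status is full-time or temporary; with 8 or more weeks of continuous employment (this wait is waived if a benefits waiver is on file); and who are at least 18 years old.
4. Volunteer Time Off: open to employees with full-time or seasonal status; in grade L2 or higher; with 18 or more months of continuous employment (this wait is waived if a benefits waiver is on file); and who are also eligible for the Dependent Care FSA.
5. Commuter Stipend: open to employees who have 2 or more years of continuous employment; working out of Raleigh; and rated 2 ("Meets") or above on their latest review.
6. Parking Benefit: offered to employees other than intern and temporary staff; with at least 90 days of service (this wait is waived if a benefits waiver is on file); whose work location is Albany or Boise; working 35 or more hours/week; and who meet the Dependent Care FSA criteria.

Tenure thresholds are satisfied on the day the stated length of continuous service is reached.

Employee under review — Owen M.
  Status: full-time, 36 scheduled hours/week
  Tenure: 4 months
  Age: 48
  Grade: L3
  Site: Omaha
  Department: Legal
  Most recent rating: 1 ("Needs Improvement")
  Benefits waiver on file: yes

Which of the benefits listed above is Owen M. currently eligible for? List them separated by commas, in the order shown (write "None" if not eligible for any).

Dependent Care FSA — service 4 months < 6 months ✗ → not eligible.
Health Savings Account — service 4 months < 5 years (≈1825 days) ✗ → not eligible.
Mental Health Benefit — status full-time ✓; benefits waiver on file ✓; age 48 ≥ 18 ✓ → eligible.
Volunteer Time Off — status full-time ✓; grade L3 ≥ L2 ✓; benefits waiver on file ✓; not eligible for Dependent Care FSA ✗ → not eligible.
Commuter Stipend — service 4 months < 2 years (≈730 days) ✗ → not eligible.
Parking Benefit — status full-time ✓ (not excluded); benefits waiver on file ✓; site Omaha ✗ (not Albany or Boise) → not eligible.

Mental Health Benefit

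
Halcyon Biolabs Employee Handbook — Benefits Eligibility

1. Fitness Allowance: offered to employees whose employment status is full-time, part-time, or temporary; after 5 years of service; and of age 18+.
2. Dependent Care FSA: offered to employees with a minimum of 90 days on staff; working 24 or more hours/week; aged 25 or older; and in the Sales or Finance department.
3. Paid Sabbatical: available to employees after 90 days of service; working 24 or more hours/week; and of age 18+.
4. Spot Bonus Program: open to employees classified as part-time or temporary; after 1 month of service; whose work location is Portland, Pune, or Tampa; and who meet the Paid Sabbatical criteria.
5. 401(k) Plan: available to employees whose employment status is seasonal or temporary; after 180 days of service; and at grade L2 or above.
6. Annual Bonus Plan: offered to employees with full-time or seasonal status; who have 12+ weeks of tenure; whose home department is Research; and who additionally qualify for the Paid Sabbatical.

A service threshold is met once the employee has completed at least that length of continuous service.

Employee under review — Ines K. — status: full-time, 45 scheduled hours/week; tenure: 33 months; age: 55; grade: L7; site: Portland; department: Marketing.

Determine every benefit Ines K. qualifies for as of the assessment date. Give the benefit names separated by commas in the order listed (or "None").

Paid Sabbatical

Fitness Allowance — status full-time ✓; service 33 months < 5 years (≈1825 days) ✗ → not eligible.
Dependent Care FSA — service 33 months ≥ 90 days ✓; 45 hrs/wk ≥ 24 ✓; age 55 ≥ 25 ✓; dept Marketing ✗ → not eligible.
Paid Sabbatical — service 33 months ≥ 90 days ✓; 45 hrs/wk ≥ 24 ✓; age 55 ≥ 18 ✓ → eligible.
Spot Bonus Program — status full-time ✗ (requires part-time or temporary) → not eligible.
401(k) Plan — status full-time ✗ (requires seasonal or temporary) → not eligible.
Annual Bonus Plan — status full-time ✓; service 33 months ≥ 12 weeks (≈84 days) ✓; dept Marketing ✗ → not eligible.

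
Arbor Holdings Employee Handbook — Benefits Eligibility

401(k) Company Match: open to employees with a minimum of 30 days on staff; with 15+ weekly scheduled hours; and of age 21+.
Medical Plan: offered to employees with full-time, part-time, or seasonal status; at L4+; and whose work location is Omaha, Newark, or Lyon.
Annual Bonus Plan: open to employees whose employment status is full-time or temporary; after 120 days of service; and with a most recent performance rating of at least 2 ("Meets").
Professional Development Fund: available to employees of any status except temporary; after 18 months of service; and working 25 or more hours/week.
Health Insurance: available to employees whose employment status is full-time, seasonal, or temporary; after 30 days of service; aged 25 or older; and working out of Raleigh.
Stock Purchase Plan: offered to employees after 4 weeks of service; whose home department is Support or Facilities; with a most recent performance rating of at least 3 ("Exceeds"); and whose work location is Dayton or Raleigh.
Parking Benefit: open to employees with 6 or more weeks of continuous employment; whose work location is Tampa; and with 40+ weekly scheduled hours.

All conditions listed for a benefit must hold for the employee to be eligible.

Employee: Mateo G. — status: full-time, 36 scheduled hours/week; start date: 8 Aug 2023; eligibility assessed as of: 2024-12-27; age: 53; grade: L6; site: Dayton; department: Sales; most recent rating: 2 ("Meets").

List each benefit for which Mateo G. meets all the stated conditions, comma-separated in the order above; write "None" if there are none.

401(k) Company Match, Annual Bonus Plan

Service from 8 Aug 2023 to 2024-12-27: 507 days.
401(k) Company Match — service 507 days ≥ 30 days ✓; 36 hrs/wk ≥ 15 ✓; age 53 ≥ 21 ✓ → eligible.
Medical Plan — status full-time ✓; grade L6 ≥ L4 ✓; site Dayton ✗ (not Omaha, Newark, or Lyon) → not eligible.
Annual Bonus Plan — status full-time ✓; service 507 days ≥ 120 days ✓; rating 2 ≥ 2 ✓ → eligible.
Professional Development Fund — status full-time ✓ (not excluded); service 507 days < 18 months (≈540 days) ✗ → not eligible.
Health Insurance — status full-time ✓; service 507 days ≥ 30 days ✓; age 53 ≥ 25 ✓; site Dayton ✗ (not Raleigh) → not eligible.
Stock Purchase Plan — service 507 days ≥ 4 weeks (≈28 days) ✓; dept Sales ✗ → not eligible.
Parking Benefit — service 507 days ≥ 6 weeks (≈42 days) ✓; site Dayton ✗ (not Tampa) → not eligible.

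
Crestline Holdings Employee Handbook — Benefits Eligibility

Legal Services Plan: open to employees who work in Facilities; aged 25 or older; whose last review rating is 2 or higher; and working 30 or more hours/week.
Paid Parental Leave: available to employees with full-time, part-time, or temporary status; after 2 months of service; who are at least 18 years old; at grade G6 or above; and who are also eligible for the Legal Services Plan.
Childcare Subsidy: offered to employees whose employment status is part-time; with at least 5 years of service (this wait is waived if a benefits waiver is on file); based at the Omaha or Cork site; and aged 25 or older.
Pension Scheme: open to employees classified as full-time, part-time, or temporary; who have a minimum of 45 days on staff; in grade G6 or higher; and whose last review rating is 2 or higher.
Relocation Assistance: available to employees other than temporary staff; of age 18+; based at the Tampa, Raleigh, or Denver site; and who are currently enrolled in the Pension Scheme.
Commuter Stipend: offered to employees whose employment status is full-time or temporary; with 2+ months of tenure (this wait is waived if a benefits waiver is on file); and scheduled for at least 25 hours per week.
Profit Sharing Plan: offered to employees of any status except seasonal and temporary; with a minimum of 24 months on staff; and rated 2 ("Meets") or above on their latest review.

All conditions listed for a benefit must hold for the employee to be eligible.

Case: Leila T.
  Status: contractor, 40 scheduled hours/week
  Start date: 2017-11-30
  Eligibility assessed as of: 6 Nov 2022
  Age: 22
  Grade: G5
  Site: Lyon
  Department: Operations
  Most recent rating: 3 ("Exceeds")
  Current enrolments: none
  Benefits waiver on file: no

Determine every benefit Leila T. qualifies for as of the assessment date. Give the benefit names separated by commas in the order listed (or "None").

Service from 2017-11-30 to 6 Nov 2022: 1802 days.
Legal Services Plan — dept Operations ✗ → not eligible.
Paid Parental Leave — status contractor ✗ (requires full-time, part-time, or temporary) → not eligible.
Childcare Subsidy — status contractor ✗ (requires part-time) → not eligible.
Pension Scheme — status contractor ✗ (requires full-time, part-time, or temporary) → not eligible.
Relocation Assistance — status contractor ✓ (not excluded); age 22 ≥ 18 ✓; site Lyon ✗ (not Tampa, Raleigh, or Denver) → not eligible.
Commuter Stipend — status contractor ✗ (requires full-time or temporary) → not eligible.
Profit Sharing Plan — status contractor ✓ (not excluded); service 1802 days ≥ 24 months (≈720 days) ✓; rating 3 ≥ 2 ✓ → eligible.

Profit Sharing Plan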